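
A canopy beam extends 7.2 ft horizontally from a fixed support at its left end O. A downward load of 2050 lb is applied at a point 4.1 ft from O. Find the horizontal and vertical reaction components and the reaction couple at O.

ΣF_x = 0: O_x = 0.
ΣF_y = 0: O_y − 2050 = 0 → O_y = 2050 lb.
ΣM about O: M_O − 2050·4.1 = 0 → M_O = 8405 lb·ft.

O_x = 0, O_y = 2050 lb, M_O = 8405 lb·ft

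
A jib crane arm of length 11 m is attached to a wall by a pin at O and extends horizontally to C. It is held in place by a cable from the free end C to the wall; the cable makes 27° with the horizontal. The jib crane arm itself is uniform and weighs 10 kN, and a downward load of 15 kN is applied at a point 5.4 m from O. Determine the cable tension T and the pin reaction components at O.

ΣM about O: T·sin27°·11 − 10·5.5 − 15·5.4 = 0 → T = 136/(11·0.45399) = 27.2333 ≈ 27.23 kN.
ΣF_x = 0: O_x − T·cos27° = 0 → O_x = 27.2333 × 0.891007 = 24.27 kN.
ΣF_y = 0: O_y + T·sin27° − 10 − 15 = 0 → O_y = 25 − 27.2333 × 0.45399 = 12.64 kN.

T = 27.23 kN, O_x = 24.27 kN, O_y = 12.64 kN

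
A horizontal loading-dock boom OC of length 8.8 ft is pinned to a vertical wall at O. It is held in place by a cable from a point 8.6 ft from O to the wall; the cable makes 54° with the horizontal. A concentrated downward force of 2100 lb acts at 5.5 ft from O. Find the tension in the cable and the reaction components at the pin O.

T = 1660 lb, O_x = 975.8 lb, O_y = 757.0 lb

ΣM about O: T·sin54°·8.6 − 2100·5.5 = 0 → T = 11550/(8.6·0.809017) = 1660.07 ≈ 1660 lb.
ΣF_x = 0: O_x − T·cos54° = 0 → O_x = 1660.07 × 0.587785 = 975.8 lb.
ΣF_y = 0: O_y + T·sin54° − 2100 = 0 → O_y = 2100 − 1660.07 × 0.809017 = 757.0 lb.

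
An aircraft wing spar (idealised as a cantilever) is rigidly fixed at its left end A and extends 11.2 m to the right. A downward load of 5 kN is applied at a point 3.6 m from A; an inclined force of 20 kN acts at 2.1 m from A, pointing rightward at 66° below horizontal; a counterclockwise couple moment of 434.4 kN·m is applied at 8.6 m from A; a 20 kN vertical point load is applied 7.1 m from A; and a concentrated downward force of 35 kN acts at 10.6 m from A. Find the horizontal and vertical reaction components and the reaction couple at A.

ΣF_x = 0: A_x + 20·cos66° = 0 → A_x = -8.135 kN.
ΣF_y = 0: A_y − 5 − 20·sin66° − 20 − 35 = 0 → A_y = 78.27 kN.
ΣM about A: M_A − 5·3.6 − 20·sin66°·2.1 + 434.4 − 20·7.1 − 35·10.6 = 0 → M_A = 135.0 kN·m.

A_x = -8.135 kN, A_y = 78.27 kN, M_A = 135.0 kN·m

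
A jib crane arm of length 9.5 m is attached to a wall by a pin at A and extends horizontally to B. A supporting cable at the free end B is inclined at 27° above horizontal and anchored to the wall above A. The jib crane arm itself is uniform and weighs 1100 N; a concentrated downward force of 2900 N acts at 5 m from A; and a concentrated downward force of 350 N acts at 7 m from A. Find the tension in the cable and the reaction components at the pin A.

T = 5142 N, A_x = 4581 N, A_y = 2016 N

ΣM about A: T·sin27°·9.5 − 1100·4.75 − 2900·5 − 350·7 = 0 → T = 22175/(9.5·0.45399) = 5141.55 ≈ 5142 N.
ΣF_x = 0: A_x − T·cos27° = 0 → A_x = 5141.55 × 0.891007 = 4581 N.
ΣF_y = 0: A_y + T·sin27° − 1100 − 2900 − 350 = 0 → A_y = 4350 − 5141.55 × 0.45399 = 2016 N.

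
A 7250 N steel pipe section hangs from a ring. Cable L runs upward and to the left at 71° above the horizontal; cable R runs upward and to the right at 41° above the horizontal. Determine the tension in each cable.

T_L = 5901 N, T_R = 2546 N

ΣF_x = 0: −T_L·cos71° + T_R·cos41° = 0 → T_R = 0.431382·T_L.
ΣF_y = 0: T_L·sin71° + T_R·sin41° = 7250.
Substitute: T_L·(0.945519 + 0.431382·0.656059) = 7250 → T_L = 5901.36 ≈ 5901 N.
Then T_R = 0.431382 × 5901.36 = 2546 N.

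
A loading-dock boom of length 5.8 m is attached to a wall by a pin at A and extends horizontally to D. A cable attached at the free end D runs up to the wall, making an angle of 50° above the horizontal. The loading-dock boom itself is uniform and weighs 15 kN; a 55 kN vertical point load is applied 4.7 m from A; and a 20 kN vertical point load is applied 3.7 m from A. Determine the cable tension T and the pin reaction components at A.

ΣM about A: T·sin50°·5.8 − 15·2.9 − 55·4.7 − 20·3.7 = 0 → T = 376/(5.8·0.766044) = 84.6265 ≈ 84.63 kN.
ΣF_x = 0: A_x − T·cos50° = 0 → A_x = 84.6265 × 0.642788 = 54.40 kN.
ΣF_y = 0: A_y + T·sin50° − 15 − 55 − 20 = 0 → A_y = 90 − 84.6265 × 0.766044 = 25.17 kN.

T = 84.63 kN, A_x = 54.40 kN, A_y = 25.17 kN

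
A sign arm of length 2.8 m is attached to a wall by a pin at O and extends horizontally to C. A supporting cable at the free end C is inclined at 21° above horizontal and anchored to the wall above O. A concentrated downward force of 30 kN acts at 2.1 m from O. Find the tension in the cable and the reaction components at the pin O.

T = 62.78 kN, O_x = 58.61 kN, O_y = 7.500 kN

ΣM about O: T·sin21°·2.8 − 30·2.1 = 0 → T = 63/(2.8·0.358368) = 62.7846 ≈ 62.78 kN.
ΣF_x = 0: O_x − T·cos21° = 0 → O_x = 62.7846 × 0.93358 = 58.61 kN.
ΣF_y = 0: O_y + T·sin21° − 30 = 0 → O_y = 30 − 62.7846 × 0.358368 = 7.500 kN.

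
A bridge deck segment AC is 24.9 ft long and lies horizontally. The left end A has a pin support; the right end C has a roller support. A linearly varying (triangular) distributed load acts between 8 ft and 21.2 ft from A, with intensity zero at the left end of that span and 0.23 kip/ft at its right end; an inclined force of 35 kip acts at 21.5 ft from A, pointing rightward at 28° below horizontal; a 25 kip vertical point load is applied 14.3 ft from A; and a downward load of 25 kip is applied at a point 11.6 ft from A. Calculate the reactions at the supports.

Resultant of the triangular load: ½ × 0.23 × 13.2 = 1.518 kip, acting at 16.8 ft from A (one-third of the span from the peak).
ΣM about A: C_y·24.9 − (½·0.23·13.2)·16.8 − 35·sin28°·21.5 − 25·14.3 − 25·11.6 = 0 → C_y = 1026.28/24.9 = 41.2161 ≈ 41.22 kip.
ΣF_y = 0: A_y + 41.2161 − ½·0.23·13.2 − 35·sin28° − 25 − 25 = 0 → A_y = 26.73 kip.
ΣF_x = 0: A_x + 35·cos28° = 0 → A_x = -30.90 kip.

A_x = -30.90 kip, A_y = 26.73 kip, C_y = 41.22 kip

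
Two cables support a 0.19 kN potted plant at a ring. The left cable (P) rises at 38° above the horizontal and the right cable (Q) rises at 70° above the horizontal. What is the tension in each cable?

T_P = 0.06833 kN, T_Q = 0.1574 kN

ΣF_x = 0: −T_P·cos38° + T_Q·cos70° = 0 → T_Q = 2.30399·T_P.
ΣF_y = 0: T_P·sin38° + T_Q·sin70° = 0.19.
Substitute: T_P·(0.615661 + 2.30399·0.939693) = 0.19 → T_P = 0.068328 ≈ 0.06833 kN.
Then T_Q = 2.30399 × 0.068328 = 0.1574 kN.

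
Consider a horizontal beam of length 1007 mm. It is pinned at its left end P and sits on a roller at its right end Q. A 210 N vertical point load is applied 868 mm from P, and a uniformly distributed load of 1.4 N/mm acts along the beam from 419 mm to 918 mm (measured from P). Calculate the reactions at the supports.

Resultant of the distributed load: 1.4 × 499 = 698.6 N at 668.5 mm from P.
Taking moments about P: Q_y·1007 − 210·868 − (1.4·499)·668.5 = 0 → Q_y = 649294.1/1007 = 644.781 ≈ 644.8 N.
ΣF_y = 0: P_y + 644.781 − 210 − 1.4·499 = 0 → P_y = 263.8 N.
ΣF_x = 0: no horizontal applied forces, so P_x = 0.

P_x = 0, P_y = 263.8 N, Q_y = 644.8 N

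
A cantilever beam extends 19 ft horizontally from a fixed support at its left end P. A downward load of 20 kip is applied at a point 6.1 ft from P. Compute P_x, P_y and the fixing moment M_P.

P_x = 0, P_y = 20.00 kip, M_P = 122.0 kip·ft

ΣF_x = 0: P_x = 0.
ΣF_y = 0: P_y − 20 = 0 → P_y = 20.00 kip.
ΣM about P: M_P − 20·6.1 = 0 → M_P = 122.0 kip·ft.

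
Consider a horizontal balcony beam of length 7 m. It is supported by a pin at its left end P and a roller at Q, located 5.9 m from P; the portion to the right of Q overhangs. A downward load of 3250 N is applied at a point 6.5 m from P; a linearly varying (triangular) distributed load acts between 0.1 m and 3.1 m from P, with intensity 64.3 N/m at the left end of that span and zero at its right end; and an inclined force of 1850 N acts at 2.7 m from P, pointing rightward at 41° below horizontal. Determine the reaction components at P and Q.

Resultant of the triangular load: ½ × 64.3 × 3 = 96.45 N, acting at 1.1 m from P (one-third of the span from the peak).
ΣM about P: Q_y·5.9 − 3250·6.5 − (½·64.3·3)·1.1 − 1850·sin41°·2.7 = 0 → Q_y = 24508.1/5.9 = 4153.92 ≈ 4154 N.
ΣF_y = 0: P_y + 4153.92 − 3250 − ½·64.3·3 − 1850·sin41° = 0 → P_y = 406.2 N.
ΣF_x = 0: P_x + 1850·cos41° = 0 → P_x = -1396 N.

P_x = -1396 N, P_y = 406.2 N, Q_y = 4154 N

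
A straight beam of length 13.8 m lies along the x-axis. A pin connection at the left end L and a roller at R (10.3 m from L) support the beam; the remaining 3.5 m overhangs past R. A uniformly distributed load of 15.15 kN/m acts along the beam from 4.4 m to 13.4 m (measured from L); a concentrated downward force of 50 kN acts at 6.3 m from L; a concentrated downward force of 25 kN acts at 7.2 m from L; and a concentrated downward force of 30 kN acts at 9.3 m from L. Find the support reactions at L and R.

Resultant of the distributed load: 15.15 × 9 = 136.35 kN at 8.9 m from L.
ΣM about L: R_y·10.3 − (15.15·9)·8.9 − 50·6.3 − 25·7.2 − 30·9.3 = 0 → R_y = 1987.515/10.3 = 192.963 ≈ 193.0 kN.
ΣF_y = 0: L_y + 192.963 − 15.15·9 − 50 − 25 − 30 = 0 → L_y = 48.39 kN.
ΣF_x = 0: no horizontal applied forces, so L_x = 0.

L_x = 0, L_y = 48.39 kN, R_y = 193.0 kN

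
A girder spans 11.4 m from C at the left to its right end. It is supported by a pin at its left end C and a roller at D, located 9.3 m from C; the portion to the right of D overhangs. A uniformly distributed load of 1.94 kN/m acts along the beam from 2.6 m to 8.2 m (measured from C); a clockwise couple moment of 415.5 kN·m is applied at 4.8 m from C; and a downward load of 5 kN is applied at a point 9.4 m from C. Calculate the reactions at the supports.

C_x = 0, C_y = -40.18 kN, D_y = 56.04 kN

Resultant of the distributed load: 1.94 × 5.6 = 10.864 kN at 5.4 m from C.
ΣM about C: D_y·9.3 − (1.94·5.6)·5.4 − 415.5 − 5·9.4 = 0 → D_y = 521.1656/9.3 = 56.0393 ≈ 56.04 kN.
ΣF_y = 0: C_y + 56.0393 − 1.94·5.6 − 5 = 0 → C_y = -40.18 kN.
ΣF_x = 0: no horizontal applied forces, so C_x = 0.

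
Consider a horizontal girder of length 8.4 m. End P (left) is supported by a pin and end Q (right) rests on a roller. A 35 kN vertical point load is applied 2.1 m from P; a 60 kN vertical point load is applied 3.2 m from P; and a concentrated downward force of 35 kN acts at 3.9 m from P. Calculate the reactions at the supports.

P_x = 0, P_y = 82.14 kN, Q_y = 47.86 kN

Moments about P: Q_y·8.4 − 35·2.1 − 60·3.2 − 35·3.9 = 0 → Q_y = 402/8.4 = 47.8571 ≈ 47.86 kN.
ΣF_y = 0: P_y + 47.8571 − 35 − 60 − 35 = 0 → P_y = 82.14 kN.
ΣF_x = 0: no horizontal applied forces, so P_x = 0.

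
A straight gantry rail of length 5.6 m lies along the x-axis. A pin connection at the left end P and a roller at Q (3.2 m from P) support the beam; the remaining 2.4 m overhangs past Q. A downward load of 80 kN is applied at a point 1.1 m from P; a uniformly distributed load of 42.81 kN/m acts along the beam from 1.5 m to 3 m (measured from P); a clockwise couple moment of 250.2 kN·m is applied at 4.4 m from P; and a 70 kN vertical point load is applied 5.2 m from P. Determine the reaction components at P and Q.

Resultant of the distributed load: 42.81 × 1.5 = 64.215 kN at 2.25 m from P.
ΣM about P: Q_y·3.2 − 80·1.1 − (42.81·1.5)·2.25 − 250.2 − 70·5.2 = 0 → Q_y = 846.68375/3.2 = 264.589 ≈ 264.6 kN.
ΣF_y = 0: P_y + 264.589 − 80 − 42.81·1.5 − 70 = 0 → P_y = -50.37 kN.
ΣF_x = 0: no horizontal applied forces, so P_x = 0.

P_x = 0, P_y = -50.37 kN, Q_y = 264.6 kN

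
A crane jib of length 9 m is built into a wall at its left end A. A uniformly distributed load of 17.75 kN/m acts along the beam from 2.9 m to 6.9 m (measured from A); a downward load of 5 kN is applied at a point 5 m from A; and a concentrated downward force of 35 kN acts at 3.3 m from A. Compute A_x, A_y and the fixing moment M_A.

Resultant of the distributed load: 17.75 × 4 = 71 kN at 4.9 m from A.
ΣF_x = 0: A_x = 0.
ΣF_y = 0: A_y − 17.75·4 − 5 − 35 = 0 → A_y = 111.0 kN.
ΣM about A: M_A − (17.75·4)·4.9 − 5·5 − 35·3.3 = 0 → M_A = 488.4 kN·m.

A_x = 0, A_y = 111.0 kN, M_A = 488.4 kN·m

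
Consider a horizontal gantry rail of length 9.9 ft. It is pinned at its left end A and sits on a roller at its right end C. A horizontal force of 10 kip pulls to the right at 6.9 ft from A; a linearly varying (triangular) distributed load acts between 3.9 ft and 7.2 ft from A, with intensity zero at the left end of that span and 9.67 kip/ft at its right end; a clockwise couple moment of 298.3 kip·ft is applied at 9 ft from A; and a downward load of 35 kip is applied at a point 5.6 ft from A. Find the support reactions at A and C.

A_x = -10.00 kip, A_y = -8.805 kip, C_y = 59.76 kip

Resultant of the triangular load: ½ × 9.67 × 3.3 = 15.9555 kip, acting at 6.1 ft from A (one-third of the span from the peak).
ΣM about A: C_y·9.9 − (½·9.67·3.3)·6.1 − 298.3 − 35·5.6 = 0 → C_y = 591.62855/9.9 = 59.7605 ≈ 59.76 kip.
ΣF_y = 0: A_y + 59.7605 − ½·9.67·3.3 − 35 = 0 → A_y = -8.805 kip.
ΣF_x = 0: A_x + 10 = 0 → A_x = -10.00 kip.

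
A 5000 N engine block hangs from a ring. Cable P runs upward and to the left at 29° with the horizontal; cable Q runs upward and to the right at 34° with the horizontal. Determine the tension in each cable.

T_P = 4652 N, T_Q = 4908 N

ΣF_x = 0: −T_P·cos29° + T_Q·cos34° = 0 → T_Q = 1.05498·T_P.
ΣF_y = 0: T_P·sin29° + T_Q·sin34° = 5000.
Substitute: T_P·(0.48481 + 1.05498·0.559193) = 5000 → T_P = 4652.26 ≈ 4652 N.
Then T_Q = 1.05498 × 4652.26 = 4908 N.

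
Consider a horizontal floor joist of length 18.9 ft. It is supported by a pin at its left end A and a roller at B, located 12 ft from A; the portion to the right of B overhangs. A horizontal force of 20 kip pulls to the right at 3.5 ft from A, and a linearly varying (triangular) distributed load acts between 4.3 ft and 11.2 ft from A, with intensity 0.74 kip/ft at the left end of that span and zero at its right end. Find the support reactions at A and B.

A_x = -20.00 kip, A_y = 1.149 kip, B_y = 1.404 kip

Resultant of the triangular load: ½ × 0.74 × 6.9 = 2.553 kip, acting at 6.6 ft from A (one-third of the span from the peak).
Moments about A: B_y·12 − (½·0.74·6.9)·6.6 = 0 → B_y = 16.8498/12 = 1.40415 ≈ 1.404 kip.
ΣF_y = 0: A_y + 1.40415 − ½·0.74·6.9 = 0 → A_y = 1.149 kip.
ΣF_x = 0: A_x + 20 = 0 → A_x = -20.00 kip.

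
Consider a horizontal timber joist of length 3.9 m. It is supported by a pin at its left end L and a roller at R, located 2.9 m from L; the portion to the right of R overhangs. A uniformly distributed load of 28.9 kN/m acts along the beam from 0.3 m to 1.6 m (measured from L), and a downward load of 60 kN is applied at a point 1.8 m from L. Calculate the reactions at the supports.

L_x = 0, L_y = 48.02 kN, R_y = 49.55 kN

Resultant of the distributed load: 28.9 × 1.3 = 37.57 kN at 0.95 m from L.
Moments about L: R_y·2.9 − (28.9·1.3)·0.95 − 60·1.8 = 0 → R_y = 143.6915/2.9 = 49.5488 ≈ 49.55 kN.
ΣF_y = 0: L_y + 49.5488 − 28.9·1.3 − 60 = 0 → L_y = 48.02 kN.
ΣF_x = 0: no horizontal applied forces, so L_x = 0.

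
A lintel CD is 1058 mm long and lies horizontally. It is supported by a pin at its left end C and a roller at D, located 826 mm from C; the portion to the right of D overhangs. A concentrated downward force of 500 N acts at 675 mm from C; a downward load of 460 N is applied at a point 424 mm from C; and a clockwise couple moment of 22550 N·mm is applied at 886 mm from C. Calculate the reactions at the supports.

C_x = 0, C_y = 288.0 N, D_y = 672.0 N

Taking moments about C: D_y·826 − 500·675 − 460·424 − 22550 = 0 → D_y = 555090/826 = 672.022 ≈ 672.0 N.
ΣF_y = 0: C_y + 672.022 − 500 − 460 = 0 → C_y = 288.0 N.
ΣF_x = 0: no horizontal applied forces, so C_x = 0.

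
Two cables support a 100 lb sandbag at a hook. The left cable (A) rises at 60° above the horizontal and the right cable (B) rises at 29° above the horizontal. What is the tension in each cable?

T_A = 87.48 lb, T_B = 50.01 lb

ΣF_x = 0: −T_A·cos60° + T_B·cos29° = 0 → T_B = 0.571677·T_A.
ΣF_y = 0: T_A·sin60° + T_B·sin29° = 100.
Substitute: T_A·(0.866025 + 0.571677·0.48481) = 100 → T_A = 87.4753 ≈ 87.48 lb.
Then T_B = 0.571677 × 87.4753 = 50.01 lb.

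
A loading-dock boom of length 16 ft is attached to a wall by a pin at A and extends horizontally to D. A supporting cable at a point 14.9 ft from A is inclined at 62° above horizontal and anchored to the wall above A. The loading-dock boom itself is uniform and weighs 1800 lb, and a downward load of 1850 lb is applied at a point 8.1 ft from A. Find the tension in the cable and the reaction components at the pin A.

ΣM about A: T·sin62°·14.9 − 1800·8 − 1850·8.1 = 0 → T = 29385/(14.9·0.882948) = 2233.59 ≈ 2234 lb.
ΣF_x = 0: A_x − T·cos62° = 0 → A_x = 2233.59 × 0.469472 = 1049 lb.
ΣF_y = 0: A_y + T·sin62° − 1800 − 1850 = 0 → A_y = 3650 − 2233.59 × 0.882948 = 1678 lb.

T = 2234 lb, A_x = 1049 lb, A_y = 1678 lb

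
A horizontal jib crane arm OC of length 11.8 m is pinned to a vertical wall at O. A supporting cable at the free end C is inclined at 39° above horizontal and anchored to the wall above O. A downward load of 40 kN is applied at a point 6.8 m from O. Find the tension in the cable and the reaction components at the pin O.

ΣM about O: T·sin39°·11.8 − 40·6.8 = 0 → T = 272/(11.8·0.62932) = 36.6282 ≈ 36.63 kN.
ΣF_x = 0: O_x − T·cos39° = 0 → O_x = 36.6282 × 0.777146 = 28.47 kN.
ΣF_y = 0: O_y + T·sin39° − 40 = 0 → O_y = 40 − 36.6282 × 0.62932 = 16.95 kN.

T = 36.63 kN, O_x = 28.47 kN, O_y = 16.95 kN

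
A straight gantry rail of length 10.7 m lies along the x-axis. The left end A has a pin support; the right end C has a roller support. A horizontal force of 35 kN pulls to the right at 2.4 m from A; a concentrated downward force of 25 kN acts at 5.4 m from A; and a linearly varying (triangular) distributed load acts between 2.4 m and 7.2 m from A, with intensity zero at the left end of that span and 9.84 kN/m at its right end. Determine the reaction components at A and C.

Resultant of the triangular load: ½ × 9.84 × 4.8 = 23.616 kN, acting at 5.6 m from A (one-third of the span from the peak).
Moments about A: C_y·10.7 − 25·5.4 − (½·9.84·4.8)·5.6 = 0 → C_y = 267.2496/10.7 = 24.9766 ≈ 24.98 kN.
ΣF_y = 0: A_y + 24.9766 − 25 − ½·9.84·4.8 = 0 → A_y = 23.64 kN.
ΣF_x = 0: A_x + 35 = 0 → A_x = -35.00 kN.

A_x = -35.00 kN, A_y = 23.64 kN, C_y = 24.98 kN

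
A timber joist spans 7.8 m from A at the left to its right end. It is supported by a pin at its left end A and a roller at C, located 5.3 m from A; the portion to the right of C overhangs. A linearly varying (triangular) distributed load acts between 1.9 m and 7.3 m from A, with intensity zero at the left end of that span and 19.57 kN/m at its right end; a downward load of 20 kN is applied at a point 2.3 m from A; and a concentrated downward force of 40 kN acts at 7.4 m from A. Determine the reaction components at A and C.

A_x = 0, A_y = -6.522 kN, C_y = 119.4 kN

Resultant of the triangular load: ½ × 19.57 × 5.4 = 52.839 kN, acting at 5.5 m from A (one-third of the span from the peak).
Taking moments about A: C_y·5.3 − (½·19.57·5.4)·5.5 − 20·2.3 − 40·7.4 = 0 → C_y = 632.6145/5.3 = 119.361 ≈ 119.4 kN.
ΣF_y = 0: A_y + 119.361 − ½·19.57·5.4 − 20 − 40 = 0 → A_y = -6.522 kN.
ΣF_x = 0: no horizontal applied forces, so A_x = 0.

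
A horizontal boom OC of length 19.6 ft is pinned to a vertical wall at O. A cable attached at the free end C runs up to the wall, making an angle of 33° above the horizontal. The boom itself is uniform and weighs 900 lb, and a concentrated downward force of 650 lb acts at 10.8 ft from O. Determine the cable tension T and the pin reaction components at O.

T = 1484 lb, O_x = 1244 lb, O_y = 741.8 lb

ΣM about O: T·sin33°·19.6 − 900·9.8 − 650·10.8 = 0 → T = 15840/(19.6·0.544639) = 1483.85 ≈ 1484 lb.
ΣF_x = 0: O_x − T·cos33° = 0 → O_x = 1483.85 × 0.838671 = 1244 lb.
ΣF_y = 0: O_y + T·sin33° − 900 − 650 = 0 → O_y = 1550 − 1483.85 × 0.544639 = 741.8 lb.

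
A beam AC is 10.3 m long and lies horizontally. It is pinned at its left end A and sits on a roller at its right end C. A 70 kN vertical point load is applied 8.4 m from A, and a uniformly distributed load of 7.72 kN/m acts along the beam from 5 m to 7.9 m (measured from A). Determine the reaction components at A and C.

Resultant of the distributed load: 7.72 × 2.9 = 22.388 kN at 6.45 m from A.
Moments about A: C_y·10.3 − 70·8.4 − (7.72·2.9)·6.45 = 0 → C_y = 732.4026/10.3 = 71.107 ≈ 71.11 kN.
ΣF_y = 0: A_y + 71.107 − 70 − 7.72·2.9 = 0 → A_y = 21.28 kN.
ΣF_x = 0: no horizontal applied forces, so A_x = 0.

A_x = 0, A_y = 21.28 kN, C_y = 71.11 kN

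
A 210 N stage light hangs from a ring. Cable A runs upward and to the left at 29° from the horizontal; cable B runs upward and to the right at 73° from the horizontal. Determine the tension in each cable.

T_A = 62.77 N, T_B = 187.8 N

ΣF_x = 0: −T_A·cos29° + T_B·cos73° = 0 → T_B = 2.99146·T_A.
ΣF_y = 0: T_A·sin29° + T_B·sin73° = 210.
Substitute: T_A·(0.48481 + 2.99146·0.956305) = 210 → T_A = 62.7698 ≈ 62.77 N.
Then T_B = 2.99146 × 62.7698 = 187.8 N.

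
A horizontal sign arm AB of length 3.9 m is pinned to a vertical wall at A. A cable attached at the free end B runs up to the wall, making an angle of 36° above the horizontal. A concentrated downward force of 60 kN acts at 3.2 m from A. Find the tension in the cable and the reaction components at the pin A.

T = 83.76 kN, A_x = 67.76 kN, A_y = 10.77 kN

ΣM about A: T·sin36°·3.9 − 60·3.2 = 0 → T = 192/(3.9·0.587785) = 83.7564 ≈ 83.76 kN.
ΣF_x = 0: A_x − T·cos36° = 0 → A_x = 83.7564 × 0.809017 = 67.76 kN.
ΣF_y = 0: A_y + T·sin36° − 60 = 0 → A_y = 60 − 83.7564 × 0.587785 = 10.77 kN.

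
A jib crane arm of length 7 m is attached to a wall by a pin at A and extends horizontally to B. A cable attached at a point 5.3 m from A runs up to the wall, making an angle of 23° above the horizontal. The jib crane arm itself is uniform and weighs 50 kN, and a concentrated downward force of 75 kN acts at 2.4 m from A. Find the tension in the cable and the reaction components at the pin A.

T = 171.4 kN, A_x = 157.8 kN, A_y = 58.02 kN

ΣM about A: T·sin23°·5.3 − 50·3.5 − 75·2.4 = 0 → T = 355/(5.3·0.390731) = 171.425 ≈ 171.4 kN.
ΣF_x = 0: A_x − T·cos23° = 0 → A_x = 171.425 × 0.920505 = 157.8 kN.
ΣF_y = 0: A_y + T·sin23° − 50 − 75 = 0 → A_y = 125 − 171.425 × 0.390731 = 58.02 kN.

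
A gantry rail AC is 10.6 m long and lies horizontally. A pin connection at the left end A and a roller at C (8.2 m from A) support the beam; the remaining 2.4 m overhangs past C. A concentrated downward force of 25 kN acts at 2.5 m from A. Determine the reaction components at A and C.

A_x = 0, A_y = 17.38 kN, C_y = 7.622 kN

ΣM about A: C_y·8.2 − 25·2.5 = 0 → C_y = 62.5/8.2 = 7.62195 ≈ 7.622 kN.
ΣF_y = 0: A_y + 7.62195 − 25 = 0 → A_y = 17.38 kN.
ΣF_x = 0: no horizontal applied forces, so A_x = 0.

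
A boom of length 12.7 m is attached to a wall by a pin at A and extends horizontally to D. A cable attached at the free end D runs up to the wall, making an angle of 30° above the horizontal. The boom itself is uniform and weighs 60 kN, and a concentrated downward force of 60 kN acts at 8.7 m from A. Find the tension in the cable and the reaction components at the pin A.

T = 142.2 kN, A_x = 123.2 kN, A_y = 48.90 kN

ΣM about A: T·sin30°·12.7 − 60·6.35 − 60·8.7 = 0 → T = 903/(12.7·0.5) = 142.205 ≈ 142.2 kN.
ΣF_x = 0: A_x − T·cos30° = 0 → A_x = 142.205 × 0.866025 = 123.2 kN.
ΣF_y = 0: A_y + T·sin30° − 60 − 60 = 0 → A_y = 120 − 142.205 × 0.5 = 48.90 kN.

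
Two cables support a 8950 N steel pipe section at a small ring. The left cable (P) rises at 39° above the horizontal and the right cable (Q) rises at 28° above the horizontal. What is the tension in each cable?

ΣF_x = 0: −T_P·cos39° + T_Q·cos28° = 0 → T_Q = 0.880172·T_P.
ΣF_y = 0: T_P·sin39° + T_Q·sin28° = 8950.
Substitute: T_P·(0.62932 + 0.880172·0.469472) = 8950 → T_P = 8584.83 ≈ 8585 N.
Then T_Q = 0.880172 × 8584.83 = 7556 N.

T_P = 8585 N, T_Q = 7556 N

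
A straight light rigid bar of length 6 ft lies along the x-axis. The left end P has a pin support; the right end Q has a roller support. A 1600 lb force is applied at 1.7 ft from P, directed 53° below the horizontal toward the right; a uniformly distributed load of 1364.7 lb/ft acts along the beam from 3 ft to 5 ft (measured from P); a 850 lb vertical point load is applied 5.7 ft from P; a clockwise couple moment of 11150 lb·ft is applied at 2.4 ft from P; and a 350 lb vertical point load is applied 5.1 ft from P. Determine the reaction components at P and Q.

P_x = -962.9 lb, P_y = 62.24 lb, Q_y = 5145 lb

Resultant of the distributed load: 1364.7 × 2 = 2729.4 lb at 4 ft from P.
Moments about P: Q_y·6 − 1600·sin53°·1.7 − (1364.7·2)·4 − 850·5.7 − 11150 − 350·5.1 = 0 → Q_y = 30869.9/6 = 5144.98 ≈ 5145 lb.
ΣF_y = 0: P_y + 5144.98 − 1600·sin53° − 1364.7·2 − 850 − 350 = 0 → P_y = 62.24 lb.
ΣF_x = 0: P_x + 1600·cos53° = 0 → P_x = -962.9 lb.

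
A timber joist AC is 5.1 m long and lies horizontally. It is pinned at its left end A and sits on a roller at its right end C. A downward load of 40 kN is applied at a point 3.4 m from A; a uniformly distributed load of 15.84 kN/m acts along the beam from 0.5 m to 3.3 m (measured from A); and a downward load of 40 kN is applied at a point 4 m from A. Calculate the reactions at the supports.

A_x = 0, A_y = 49.79 kN, C_y = 74.56 kN

Resultant of the distributed load: 15.84 × 2.8 = 44.352 kN at 1.9 m from A.
Moments about A: C_y·5.1 − 40·3.4 − (15.84·2.8)·1.9 − 40·4 = 0 → C_y = 380.2688/5.1 = 74.5625 ≈ 74.56 kN.
ΣF_y = 0: A_y + 74.5625 − 40 − 15.84·2.8 − 40 = 0 → A_y = 49.79 kN.
ΣF_x = 0: no horizontal applied forces, so A_x = 0.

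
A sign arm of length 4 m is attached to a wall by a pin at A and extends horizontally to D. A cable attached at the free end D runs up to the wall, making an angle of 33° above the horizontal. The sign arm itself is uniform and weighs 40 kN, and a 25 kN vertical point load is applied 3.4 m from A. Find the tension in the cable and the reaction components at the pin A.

ΣM about A: T·sin33°·4 − 40·2 − 25·3.4 = 0 → T = 165/(4·0.544639) = 75.7382 ≈ 75.74 kN.
ΣF_x = 0: A_x − T·cos33° = 0 → A_x = 75.7382 × 0.838671 = 63.52 kN.
ΣF_y = 0: A_y + T·sin33° − 40 − 25 = 0 → A_y = 65 − 75.7382 × 0.544639 = 23.75 kN.

T = 75.74 kN, A_x = 63.52 kN, A_y = 23.75 kN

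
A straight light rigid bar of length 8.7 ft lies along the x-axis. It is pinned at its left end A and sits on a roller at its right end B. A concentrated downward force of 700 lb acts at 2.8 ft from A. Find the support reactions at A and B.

A_x = 0, A_y = 474.7 lb, B_y = 225.3 lb

Taking moments about A: B_y·8.7 − 700·2.8 = 0 → B_y = 1960/8.7 = 225.287 ≈ 225.3 lb.
ΣF_y = 0: A_y + 225.287 − 700 = 0 → A_y = 474.7 lb.
ΣF_x = 0: no horizontal applied forces, so A_x = 0.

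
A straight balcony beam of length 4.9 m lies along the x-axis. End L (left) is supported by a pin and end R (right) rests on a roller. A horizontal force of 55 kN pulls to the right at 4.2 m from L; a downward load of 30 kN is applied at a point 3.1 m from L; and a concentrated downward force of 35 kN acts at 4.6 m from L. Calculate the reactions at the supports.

L_x = -55.00 kN, L_y = 13.16 kN, R_y = 51.84 kN

Moments about L: R_y·4.9 − 30·3.1 − 35·4.6 = 0 → R_y = 254/4.9 = 51.8367 ≈ 51.84 kN.
ΣF_y = 0: L_y + 51.8367 − 30 − 35 = 0 → L_y = 13.16 kN.
ΣF_x = 0: L_x + 55 = 0 → L_x = -55.00 kN.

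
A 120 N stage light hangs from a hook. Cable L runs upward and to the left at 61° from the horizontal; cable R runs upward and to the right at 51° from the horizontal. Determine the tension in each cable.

T_L = 81.45 N, T_R = 62.75 N

ΣF_x = 0: −T_L·cos61° + T_R·cos51° = 0 → T_R = 0.77037·T_L.
ΣF_y = 0: T_L·sin61° + T_R·sin51° = 120.
Substitute: T_L·(0.87462 + 0.77037·0.777146) = 120 → T_L = 81.4493 ≈ 81.45 N.
Then T_R = 0.77037 × 81.4493 = 62.75 N.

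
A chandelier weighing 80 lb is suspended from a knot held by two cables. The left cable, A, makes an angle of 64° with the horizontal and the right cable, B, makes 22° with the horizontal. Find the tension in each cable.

ΣF_x = 0: −T_A·cos64° + T_B·cos22° = 0 → T_B = 0.472799·T_A.
ΣF_y = 0: T_A·sin64° + T_B·sin22° = 80.
Substitute: T_A·(0.898794 + 0.472799·0.374607) = 80 → T_A = 74.3558 ≈ 74.36 lb.
Then T_B = 0.472799 × 74.3558 = 35.16 lb.

T_A = 74.36 lb, T_B = 35.16 lb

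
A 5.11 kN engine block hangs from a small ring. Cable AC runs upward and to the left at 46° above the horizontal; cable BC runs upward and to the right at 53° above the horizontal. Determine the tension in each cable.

ΣF_x = 0: −T_AC·cos46° + T_BC·cos53° = 0 → T_BC = 1.15427·T_AC.
ΣF_y = 0: T_AC·sin46° + T_BC·sin53° = 5.11.
Substitute: T_AC·(0.71934 + 1.15427·0.798636) = 5.11 → T_AC = 3.11361 ≈ 3.114 kN.
Then T_BC = 1.15427 × 3.11361 = 3.594 kN.

T_AC = 3.114 kN, T_BC = 3.594 kN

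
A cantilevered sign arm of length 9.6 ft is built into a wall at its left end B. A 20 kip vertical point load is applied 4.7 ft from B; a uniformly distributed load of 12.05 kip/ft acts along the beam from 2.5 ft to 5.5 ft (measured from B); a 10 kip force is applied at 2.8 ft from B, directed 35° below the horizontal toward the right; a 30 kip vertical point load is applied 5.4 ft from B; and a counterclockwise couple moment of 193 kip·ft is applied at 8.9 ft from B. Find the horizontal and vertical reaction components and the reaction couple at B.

Resultant of the distributed load: 12.05 × 3 = 36.15 kip at 4 ft from B.
ΣF_x = 0: B_x + 10·cos35° = 0 → B_x = -8.192 kip.
ΣF_y = 0: B_y − 20 − 12.05·3 − 10·sin35° − 30 = 0 → B_y = 91.89 kip.
ΣM about B: M_B − 20·4.7 − (12.05·3)·4 − 10·sin35°·2.8 − 30·5.4 + 193 = 0 → M_B = 223.7 kip·ft.

B_x = -8.192 kip, B_y = 91.89 kip, M_B = 223.7 kip·ft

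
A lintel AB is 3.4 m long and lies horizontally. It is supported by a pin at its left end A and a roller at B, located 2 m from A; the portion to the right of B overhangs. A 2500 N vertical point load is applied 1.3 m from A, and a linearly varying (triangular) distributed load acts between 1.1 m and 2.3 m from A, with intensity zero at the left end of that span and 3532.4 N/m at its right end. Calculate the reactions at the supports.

Resultant of the triangular load: ½ × 3532.4 × 1.2 = 2119.44 N, acting at 1.9 m from A (one-third of the span from the peak).
Taking moments about A: B_y·2 − 2500·1.3 − (½·3532.4·1.2)·1.9 = 0 → B_y = 7276.936/2 = 3638.47 ≈ 3638 N.
ΣF_y = 0: A_y + 3638.47 − 2500 − ½·3532.4·1.2 = 0 → A_y = 981.0 N.
ΣF_x = 0: no horizontal applied forces, so A_x = 0.

A_x = 0, A_y = 981.0 N, B_y = 3638 N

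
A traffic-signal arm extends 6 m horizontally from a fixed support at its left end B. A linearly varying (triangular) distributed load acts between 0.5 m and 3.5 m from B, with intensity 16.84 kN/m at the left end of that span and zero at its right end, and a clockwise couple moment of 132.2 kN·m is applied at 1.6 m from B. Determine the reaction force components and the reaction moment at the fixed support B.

Resultant of the triangular load: ½ × 16.84 × 3 = 25.26 kN, acting at 1.5 m from B (one-third of the span from the peak).
ΣF_x = 0: B_x = 0.
ΣF_y = 0: B_y − ½·16.84·3 = 0 → B_y = 25.26 kN.
ΣM about B: M_B − (½·16.84·3)·1.5 − 132.2 = 0 → M_B = 170.1 kN·m.

B_x = 0, B_y = 25.26 kN, M_B = 170.1 kN·m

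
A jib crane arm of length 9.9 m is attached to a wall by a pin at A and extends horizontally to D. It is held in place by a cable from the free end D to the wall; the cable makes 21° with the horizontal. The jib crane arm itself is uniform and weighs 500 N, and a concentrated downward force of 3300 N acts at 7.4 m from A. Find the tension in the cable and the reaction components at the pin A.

ΣM about A: T·sin21°·9.9 − 500·4.95 − 3300·7.4 = 0 → T = 26895/(9.9·0.358368) = 7580.66 ≈ 7581 N.
ΣF_x = 0: A_x − T·cos21° = 0 → A_x = 7580.66 × 0.93358 = 7077 N.
ΣF_y = 0: A_y + T·sin21° − 500 − 3300 = 0 → A_y = 3800 − 7580.66 × 0.358368 = 1083 N.

T = 7581 N, A_x = 7077 N, A_y = 1083 N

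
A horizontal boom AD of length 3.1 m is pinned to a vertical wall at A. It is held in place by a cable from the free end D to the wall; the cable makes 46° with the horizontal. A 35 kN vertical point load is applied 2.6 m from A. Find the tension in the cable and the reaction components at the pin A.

T = 40.81 kN, A_x = 28.35 kN, A_y = 5.645 kN

ΣM about A: T·sin46°·3.1 − 35·2.6 = 0 → T = 91/(3.1·0.71934) = 40.808 ≈ 40.81 kN.
ΣF_x = 0: A_x − T·cos46° = 0 → A_x = 40.808 × 0.694658 = 28.35 kN.
ΣF_y = 0: A_y + T·sin46° − 35 = 0 → A_y = 35 − 40.808 × 0.71934 = 5.645 kN.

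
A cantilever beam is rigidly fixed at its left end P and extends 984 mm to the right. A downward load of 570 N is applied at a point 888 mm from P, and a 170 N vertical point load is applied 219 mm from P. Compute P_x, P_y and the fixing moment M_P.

P_x = 0, P_y = 740.0 N, M_P = 543400 N·mm

ΣF_x = 0: P_x = 0.
ΣF_y = 0: P_y − 570 − 170 = 0 → P_y = 740.0 N.
ΣM about P: M_P − 570·888 − 170·219 = 0 → M_P = 543400 N·mm.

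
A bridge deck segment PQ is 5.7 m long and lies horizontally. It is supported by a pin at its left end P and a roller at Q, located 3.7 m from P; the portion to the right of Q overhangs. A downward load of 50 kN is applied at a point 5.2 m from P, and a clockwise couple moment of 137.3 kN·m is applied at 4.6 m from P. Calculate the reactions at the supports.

P_x = 0, P_y = -57.38 kN, Q_y = 107.4 kN

Moments about P: Q_y·3.7 − 50·5.2 − 137.3 = 0 → Q_y = 397.3/3.7 = 107.378 ≈ 107.4 kN.
ΣF_y = 0: P_y + 107.378 − 50 = 0 → P_y = -57.38 kN.
ΣF_x = 0: no horizontal applied forces, so P_x = 0.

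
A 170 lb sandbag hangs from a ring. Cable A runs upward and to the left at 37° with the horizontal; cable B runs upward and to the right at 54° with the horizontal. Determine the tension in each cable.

T_A = 99.94 lb, T_B = 135.8 lb

ΣF_x = 0: −T_A·cos37° + T_B·cos54° = 0 → T_B = 1.35872·T_A.
ΣF_y = 0: T_A·sin37° + T_B·sin54° = 170.
Substitute: T_A·(0.601815 + 1.35872·0.809017) = 170 → T_A = 99.9387 ≈ 99.94 lb.
Then T_B = 1.35872 × 99.9387 = 135.8 lb.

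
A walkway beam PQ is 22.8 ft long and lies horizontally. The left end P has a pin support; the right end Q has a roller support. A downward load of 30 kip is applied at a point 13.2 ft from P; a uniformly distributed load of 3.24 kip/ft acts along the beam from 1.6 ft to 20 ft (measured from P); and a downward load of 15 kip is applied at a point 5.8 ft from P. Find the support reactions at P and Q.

Resultant of the distributed load: 3.24 × 18.4 = 59.616 kip at 10.8 ft from P.
ΣM about P: Q_y·22.8 − 30·13.2 − (3.24·18.4)·10.8 − 15·5.8 = 0 → Q_y = 1126.8528/22.8 = 49.4234 ≈ 49.42 kip.
ΣF_y = 0: P_y + 49.4234 − 30 − 3.24·18.4 − 15 = 0 → P_y = 55.19 kip.
ΣF_x = 0: no horizontal applied forces, so P_x = 0.

P_x = 0, P_y = 55.19 kip, Q_y = 49.42 kip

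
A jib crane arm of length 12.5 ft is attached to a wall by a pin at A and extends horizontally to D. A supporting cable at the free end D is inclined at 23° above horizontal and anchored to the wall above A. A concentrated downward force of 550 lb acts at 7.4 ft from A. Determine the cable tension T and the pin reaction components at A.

T = 833.3 lb, A_x = 767.1 lb, A_y = 224.4 lb

ΣM about A: T·sin23°·12.5 − 550·7.4 = 0 → T = 4070/(12.5·0.390731) = 833.31 ≈ 833.3 lb.
ΣF_x = 0: A_x − T·cos23° = 0 → A_x = 833.31 × 0.920505 = 767.1 lb.
ΣF_y = 0: A_y + T·sin23° − 550 = 0 → A_y = 550 − 833.31 × 0.390731 = 224.4 lb.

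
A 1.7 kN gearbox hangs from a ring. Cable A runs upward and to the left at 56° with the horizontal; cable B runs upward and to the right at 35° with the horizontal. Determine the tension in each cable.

T_A = 1.393 kN, T_B = 0.9508 kN

ΣF_x = 0: −T_A·cos56° + T_B·cos35° = 0 → T_B = 0.682648·T_A.
ΣF_y = 0: T_A·sin56° + T_B·sin35° = 1.7.
Substitute: T_A·(0.829038 + 0.682648·0.573576) = 1.7 → T_A = 1.39277 ≈ 1.393 kN.
Then T_B = 0.682648 × 1.39277 = 0.9508 kN.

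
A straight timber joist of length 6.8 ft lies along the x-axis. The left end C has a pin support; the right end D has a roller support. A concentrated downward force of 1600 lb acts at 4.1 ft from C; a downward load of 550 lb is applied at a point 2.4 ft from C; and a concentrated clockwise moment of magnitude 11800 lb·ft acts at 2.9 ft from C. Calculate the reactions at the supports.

C_x = 0, C_y = -744.1 lb, D_y = 2894 lb

Taking moments about C: D_y·6.8 − 1600·4.1 − 550·2.4 − 11800 = 0 → D_y = 19680/6.8 = 2894.12 ≈ 2894 lb.
ΣF_y = 0: C_y + 2894.12 − 1600 − 550 = 0 → C_y = -744.1 lb.
ΣF_x = 0: no horizontal applied forces, so C_x = 0.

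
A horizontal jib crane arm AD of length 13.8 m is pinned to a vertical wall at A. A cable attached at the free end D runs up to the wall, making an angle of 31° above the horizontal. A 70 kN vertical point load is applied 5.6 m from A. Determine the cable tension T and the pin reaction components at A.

ΣM about A: T·sin31°·13.8 − 70·5.6 = 0 → T = 392/(13.8·0.515038) = 55.1528 ≈ 55.15 kN.
ΣF_x = 0: A_x − T·cos31° = 0 → A_x = 55.1528 × 0.857167 = 47.28 kN.
ΣF_y = 0: A_y + T·sin31° − 70 = 0 → A_y = 70 − 55.1528 × 0.515038 = 41.59 kN.

T = 55.15 kN, A_x = 47.28 kN, A_y = 41.59 kN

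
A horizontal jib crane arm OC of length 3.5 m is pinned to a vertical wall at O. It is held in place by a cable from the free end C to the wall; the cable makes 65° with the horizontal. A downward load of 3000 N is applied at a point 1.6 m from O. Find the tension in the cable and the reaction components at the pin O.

T = 1513 N, O_x = 639.5 N, O_y = 1629 N

ΣM about O: T·sin65°·3.5 − 3000·1.6 = 0 → T = 4800/(3.5·0.906308) = 1513.2 ≈ 1513 N.
ΣF_x = 0: O_x − T·cos65° = 0 → O_x = 1513.2 × 0.422618 = 639.5 N.
ΣF_y = 0: O_y + T·sin65° − 3000 = 0 → O_y = 3000 − 1513.2 × 0.906308 = 1629 N.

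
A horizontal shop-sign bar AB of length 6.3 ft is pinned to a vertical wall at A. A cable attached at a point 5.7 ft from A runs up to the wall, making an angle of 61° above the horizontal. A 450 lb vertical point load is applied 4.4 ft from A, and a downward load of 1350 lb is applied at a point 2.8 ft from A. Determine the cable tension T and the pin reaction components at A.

T = 1155 lb, A_x = 560.1 lb, A_y = 789.5 lb

ΣM about A: T·sin61°·5.7 − 450·4.4 − 1350·2.8 = 0 → T = 5760/(5.7·0.87462) = 1155.39 ≈ 1155 lb.
ΣF_x = 0: A_x − T·cos61° = 0 → A_x = 1155.39 × 0.48481 = 560.1 lb.
ΣF_y = 0: A_y + T·sin61° − 450 − 1350 = 0 → A_y = 1800 − 1155.39 × 0.87462 = 789.5 lb.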